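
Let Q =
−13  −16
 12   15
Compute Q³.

[[−85, −112], [84, 111]]

tr Q = 2 and det Q = −3, so the characteristic polynomial is λ² − (2)λ + (−3) with roots 3 and −1.
Eigenvectors give P = [[−1, 4], [1, −3]] with P⁻¹ = [[3, 4], [1, 1]], and Q = P·diag(3, −1)·P⁻¹.
Then Q³ = P·diag(27, −1)·P⁻¹ = [[−27, −4], [27, 3]] · [[3, 4], [1, 1]] = [[−85, −112], [84, 111]].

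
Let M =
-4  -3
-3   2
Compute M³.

M² = [[25, 6], [6, 13]]
M³ = [[-118, -63], [-63, 8]]

[[-118, -63], [-63, 8]]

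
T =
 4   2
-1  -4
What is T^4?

[[196, 0], [0, 196]]

T^2 = [[14, 0], [0, 14]]
T^3 = [[56, 28], [-14, -56]]
T^4 = [[196, 0], [0, 196]]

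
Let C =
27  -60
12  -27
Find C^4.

tr C = 0 and det C = -9, so the characteristic polynomial is λ² − (0)λ + (-9) with roots -3 and 3.
Eigenvectors give P = [[-2, -5], [-1, -2]] with P⁻¹ = [[2, -5], [-1, 2]], and C = P·diag(-3, 3)·P⁻¹.
Then C^4 = P·diag(81, 81)·P⁻¹ = [[-162, -405], [-81, -162]] · [[2, -5], [-1, 2]] = [[81, 0], [0, 81]].

[[81, 0], [0, 81]]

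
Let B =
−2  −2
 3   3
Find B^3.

B² = B (a projection; rank 1, trace 1), so B^3 = B.

[[−2, −2], [3, 3]]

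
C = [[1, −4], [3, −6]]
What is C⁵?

[[601, −844], [633, −876]]

tr C = −5 and det C = 6, so the characteristic polynomial is λ² − (−5)λ + (6) with roots −2 and −3.
Eigenvectors give P = [[−4, −1], [−3, −1]] with P⁻¹ = [[−1, 1], [3, −4]], and C = P·diag(−2, −3)·P⁻¹.
Then C⁵ = P·diag(−32, −243)·P⁻¹ = [[128, 243], [96, 243]] · [[−1, 1], [3, −4]] = [[601, −844], [633, −876]].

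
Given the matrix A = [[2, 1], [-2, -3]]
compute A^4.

A^2 = [[2, -1], [2, 7]]
A^3 = [[6, 5], [-10, -19]]
A^4 = [[2, -9], [18, 47]]

[[2, -9], [18, 47]]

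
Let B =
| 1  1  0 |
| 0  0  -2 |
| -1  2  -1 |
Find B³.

B² = [[1, 1, -2], [2, -4, 2], [0, -3, -3]]
B³ = [[3, -3, 0], [0, 6, 6], [3, -6, 9]]

[[3, -3, 0], [0, 6, 6], [3, -6, 9]]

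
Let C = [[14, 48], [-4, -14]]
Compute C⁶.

tr C = 0 and det C = -4, so the characteristic polynomial is λ² − (0)λ + (-4) with roots 2 and -2.
Eigenvectors give P = [[4, -3], [-1, 1]] with P⁻¹ = [[1, 3], [1, 4]], and C = P·diag(2, -2)·P⁻¹.
Then C⁶ = P·diag(64, 64)·P⁻¹ = [[256, -192], [-64, 64]] · [[1, 3], [1, 4]] = [[64, 0], [0, 64]].

[[64, 0], [0, 64]]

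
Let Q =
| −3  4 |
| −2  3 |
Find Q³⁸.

[[1, 0], [0, 1]]

Q² = I (check: tr Q = 0 and det Q = −1), so Q³⁸ = I since 38 is even.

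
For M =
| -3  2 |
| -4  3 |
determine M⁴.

[[1, 0], [0, 1]]

M² = [[1, 0], [0, 1]]
M³ = [[-3, 2], [-4, 3]]
M⁴ = [[1, 0], [0, 1]]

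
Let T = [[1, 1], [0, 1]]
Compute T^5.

T = I + N where N = [[0, 1], [0, 0]] is strictly upper-triangular, so N^2 = 0.
(I + N)^5 = I + 5·N = [[1, 5], [0, 1]].

[[1, 5], [0, 1]]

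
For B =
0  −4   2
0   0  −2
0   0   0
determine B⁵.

B is strictly triangular, hence nilpotent: B³ = 0, so B⁵ = 0.

[[0, 0, 0], [0, 0, 0], [0, 0, 0]]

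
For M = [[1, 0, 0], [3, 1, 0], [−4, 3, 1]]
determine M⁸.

[[1, 0, 0], [24, 1, 0], [220, 24, 1]]

M = I + N where N = [[0, 0, 0], [3, 0, 0], [−4, 3, 0]] is strictly lower-triangular, so N³ = 0.
(I + N)⁸ = I + 8·N + 28·N² = [[1, 0, 0], [24, 1, 0], [220, 24, 1]].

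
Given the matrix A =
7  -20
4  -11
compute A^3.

tr A = -4 and det A = 3, so the characteristic polynomial is λ² − (-4)λ + (3) with roots -1 and -3.
Eigenvectors give P = [[5, -2], [2, -1]] with P⁻¹ = [[1, -2], [2, -5]], and A = P·diag(-1, -3)·P⁻¹.
Then A^3 = P·diag(-1, -27)·P⁻¹ = [[-5, 54], [-2, 27]] · [[1, -2], [2, -5]] = [[103, -260], [52, -131]].

[[103, -260], [52, -131]]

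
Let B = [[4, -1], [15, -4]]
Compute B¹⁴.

[[1, 0], [0, 1]]

B² = I (check: tr B = 0 and det B = -1), so B¹⁴ = I since 14 is even.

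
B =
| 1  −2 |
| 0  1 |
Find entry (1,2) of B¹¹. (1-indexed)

−22

B = I + N where N = [[0, −2], [0, 0]] is strictly upper-triangular, so N² = 0.
(I + N)¹¹ = I + 11·N = [[1, −22], [0, 1]].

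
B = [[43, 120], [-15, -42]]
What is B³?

[[307, 840], [-105, -288]]

tr B = 1 and det B = -6, so the characteristic polynomial is λ² − (1)λ + (-6) with roots 3 and -2.
Eigenvectors give P = [[-3, -8], [1, 3]] with P⁻¹ = [[-3, -8], [1, 3]], and B = P·diag(3, -2)·P⁻¹.
Then B³ = P·diag(27, -8)·P⁻¹ = [[-81, 64], [27, -24]] · [[-3, -8], [1, 3]] = [[307, 840], [-105, -288]].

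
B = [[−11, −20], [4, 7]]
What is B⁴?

[[401, 800], [−160, −319]]

tr B = −4 and det B = 3, so the characteristic polynomial is λ² − (−4)λ + (3) with roots −3 and −1.
Eigenvectors give P = [[−5, −2], [2, 1]] with P⁻¹ = [[−1, −2], [2, 5]], and B = P·diag(−3, −1)·P⁻¹.
Then B⁴ = P·diag(81, 1)·P⁻¹ = [[−405, −2], [162, 1]] · [[−1, −2], [2, 5]] = [[401, 800], [−160, −319]].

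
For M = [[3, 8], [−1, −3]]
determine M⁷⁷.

M² = I (check: tr M = 0 and det M = −1), so M⁷⁷ = M since 77 is odd.

[[3, 8], [−1, −3]]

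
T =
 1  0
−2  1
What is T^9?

T = I + N where N = [[0, 0], [−2, 0]] is strictly lower-triangular, so N^2 = 0.
(I + N)^9 = I + 9·N = [[1, 0], [−18, 1]].

[[1, 0], [−18, 1]]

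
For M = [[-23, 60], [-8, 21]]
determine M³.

[[-167, 420], [-56, 141]]

tr M = -2 and det M = -3, so the characteristic polynomial is λ² − (-2)λ + (-3) with roots -3 and 1.
Eigenvectors give P = [[3, -5], [1, -2]] with P⁻¹ = [[2, -5], [1, -3]], and M = P·diag(-3, 1)·P⁻¹.
Then M³ = P·diag(-27, 1)·P⁻¹ = [[-81, -5], [-27, -2]] · [[2, -5], [1, -3]] = [[-167, 420], [-56, 141]].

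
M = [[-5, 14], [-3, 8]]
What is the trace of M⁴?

tr M = 3 and det M = 2, so the characteristic polynomial is λ² − (3)λ + (2) with roots 2 and 1.
Eigenvectors give P = [[2, 7], [1, 3]] with P⁻¹ = [[-3, 7], [1, -2]], and M = P·diag(2, 1)·P⁻¹.
Then M⁴ = P·diag(16, 1)·P⁻¹ = [[32, 7], [16, 3]] · [[-3, 7], [1, -2]] = [[-89, 210], [-45, 106]].

17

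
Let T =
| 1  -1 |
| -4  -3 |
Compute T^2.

[[5, 2], [8, 13]]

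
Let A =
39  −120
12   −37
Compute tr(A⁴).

tr A = 2 and det A = −3, so the characteristic polynomial is λ² − (2)λ + (−3) with roots −1 and 3.
Eigenvectors give P = [[3, 10], [1, 3]] with P⁻¹ = [[−3, 10], [1, −3]], and A = P·diag(−1, 3)·P⁻¹.
Then A⁴ = P·diag(1, 81)·P⁻¹ = [[3, 810], [1, 243]] · [[−3, 10], [1, −3]] = [[801, −2400], [240, −719]].

82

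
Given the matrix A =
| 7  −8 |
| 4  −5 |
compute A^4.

[[161, −160], [80, −79]]

tr A = 2 and det A = −3, so the characteristic polynomial is λ² − (2)λ + (−3) with roots 3 and −1.
Eigenvectors give P = [[2, 1], [1, 1]] with P⁻¹ = [[1, −1], [−1, 2]], and A = P·diag(3, −1)·P⁻¹.
Then A^4 = P·diag(81, 1)·P⁻¹ = [[162, 1], [81, 1]] · [[1, −1], [−1, 2]] = [[161, −160], [80, −79]].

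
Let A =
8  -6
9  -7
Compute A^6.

tr A = 1 and det A = -2, so the characteristic polynomial is λ² − (1)λ + (-2) with roots 2 and -1.
Eigenvectors give P = [[1, -2], [1, -3]] with P⁻¹ = [[3, -2], [1, -1]], and A = P·diag(2, -1)·P⁻¹.
Then A^6 = P·diag(64, 1)·P⁻¹ = [[64, -2], [64, -3]] · [[3, -2], [1, -1]] = [[190, -126], [189, -125]].

[[190, -126], [189, -125]]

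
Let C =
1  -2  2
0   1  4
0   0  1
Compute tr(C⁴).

C = I + N where N = [[0, -2, 2], [0, 0, 4], [0, 0, 0]] is strictly upper-triangular, so N³ = 0.
(I + N)⁴ = I + 4·N + 6·N² = [[1, -8, -40], [0, 1, 16], [0, 0, 1]].

3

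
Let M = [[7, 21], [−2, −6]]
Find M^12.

[[7, 21], [−2, −6]]

M² = M (a projection; rank 1, trace 1), so M^12 = M.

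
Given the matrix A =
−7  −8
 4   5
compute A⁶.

tr A = −2 and det A = −3, so the characteristic polynomial is λ² − (−2)λ + (−3) with roots 1 and −3.
Eigenvectors give P = [[1, −2], [−1, 1]] with P⁻¹ = [[−1, −2], [−1, −1]], and A = P·diag(1, −3)·P⁻¹.
Then A⁶ = P·diag(1, 729)·P⁻¹ = [[1, −1458], [−1, 729]] · [[−1, −2], [−1, −1]] = [[1457, 1456], [−728, −727]].

[[1457, 1456], [−728, −727]]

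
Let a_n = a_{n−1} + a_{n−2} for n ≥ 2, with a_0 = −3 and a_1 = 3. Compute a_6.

9

With companion matrix T = [[1, 1], [1, 0]], [a_n, a_{n−1}]ᵀ = T·[a_{n−1}, a_{n−2}]ᵀ, so [a_6, a_5]ᵀ = T⁵·[a_1, a_0]ᵀ.
T⁵ = [[8, 5], [5, 3]], giving [a_6, a_5]ᵀ = [[9], [6]].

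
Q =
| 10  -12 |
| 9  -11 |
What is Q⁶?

[[-188, 252], [-189, 253]]

tr Q = -1 and det Q = -2, so the characteristic polynomial is λ² − (-1)λ + (-2) with roots -2 and 1.
Eigenvectors give P = [[1, -4], [1, -3]] with P⁻¹ = [[-3, 4], [-1, 1]], and Q = P·diag(-2, 1)·P⁻¹.
Then Q⁶ = P·diag(64, 1)·P⁻¹ = [[64, -4], [64, -3]] · [[-3, 4], [-1, 1]] = [[-188, 252], [-189, 253]].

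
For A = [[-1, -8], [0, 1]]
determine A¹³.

[[-1, -8], [0, 1]]

A² = I (check: tr A = 0 and det A = -1), so A¹³ = A since 13 is odd.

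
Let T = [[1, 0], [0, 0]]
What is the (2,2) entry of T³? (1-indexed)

0

T² = [[1, 0], [0, 0]]
T³ = [[1, 0], [0, 0]]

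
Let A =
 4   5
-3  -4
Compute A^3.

A² = I (check: tr A = 0 and det A = -1), so A^3 = A since 3 is odd.

[[4, 5], [-3, -4]]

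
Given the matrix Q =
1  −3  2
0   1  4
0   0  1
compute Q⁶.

[[1, −18, −168], [0, 1, 24], [0, 0, 1]]

Q = I + N where N = [[0, −3, 2], [0, 0, 4], [0, 0, 0]] is strictly upper-triangular, so N³ = 0.
(I + N)⁶ = I + 6·N + 15·N² = [[1, −18, −168], [0, 1, 24], [0, 0, 1]].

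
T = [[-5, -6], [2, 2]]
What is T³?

[[-29, -42], [14, 20]]

tr T = -3 and det T = 2, so the characteristic polynomial is λ² − (-3)λ + (2) with roots -1 and -2.
Eigenvectors give P = [[-3, -2], [2, 1]] with P⁻¹ = [[1, 2], [-2, -3]], and T = P·diag(-1, -2)·P⁻¹.
Then T³ = P·diag(-1, -8)·P⁻¹ = [[3, 16], [-2, -8]] · [[1, 2], [-2, -3]] = [[-29, -42], [14, 20]].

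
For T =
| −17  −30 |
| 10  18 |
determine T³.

[[−113, −210], [70, 132]]

tr T = 1 and det T = −6, so the characteristic polynomial is λ² − (1)λ + (−6) with roots −2 and 3.
Eigenvectors give P = [[−2, −3], [1, 2]] with P⁻¹ = [[−2, −3], [1, 2]], and T = P·diag(−2, 3)·P⁻¹.
Then T³ = P·diag(−8, 27)·P⁻¹ = [[16, −81], [−8, 54]] · [[−2, −3], [1, 2]] = [[−113, −210], [70, 132]].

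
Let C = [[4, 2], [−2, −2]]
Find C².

[[12, 4], [−4, 0]]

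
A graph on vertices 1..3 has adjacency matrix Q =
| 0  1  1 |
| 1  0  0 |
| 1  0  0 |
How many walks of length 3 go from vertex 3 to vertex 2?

The number of length-3 walks from vertex 3 to vertex 2 is entry (3,2) of Q³, where Q is the adjacency matrix.
Q² = [[2, 0, 0], [0, 1, 1], [0, 1, 1]]
Q³ = [[0, 2, 2], [2, 0, 0], [2, 0, 0]]

0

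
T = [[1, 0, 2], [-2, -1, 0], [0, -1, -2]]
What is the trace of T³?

4

T² = [[1, -2, -2], [0, 1, -4], [2, 3, 4]]
T³ = [[5, 4, 6], [-2, 3, 8], [-4, -7, -4]]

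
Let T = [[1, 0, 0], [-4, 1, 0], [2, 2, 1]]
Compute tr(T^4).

3

T = I + N where N = [[0, 0, 0], [-4, 0, 0], [2, 2, 0]] is strictly lower-triangular, so N^3 = 0.
(I + N)^4 = I + 4·N + 6·N^2 = [[1, 0, 0], [-16, 1, 0], [-40, 8, 1]].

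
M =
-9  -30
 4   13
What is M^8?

tr M = 4 and det M = 3, so the characteristic polynomial is λ² − (4)λ + (3) with roots 1 and 3.
Eigenvectors give P = [[-3, -5], [1, 2]] with P⁻¹ = [[-2, -5], [1, 3]], and M = P·diag(1, 3)·P⁻¹.
Then M^8 = P·diag(1, 6561)·P⁻¹ = [[-3, -32805], [1, 13122]] · [[-2, -5], [1, 3]] = [[-32799, -98400], [13120, 39361]].

[[-32799, -98400], [13120, 39361]]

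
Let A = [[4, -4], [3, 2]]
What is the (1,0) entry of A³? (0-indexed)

48

A² = [[4, -24], [18, -8]]
A³ = [[-56, -64], [48, -88]]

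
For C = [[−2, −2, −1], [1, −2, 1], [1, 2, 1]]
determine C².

[[1, 6, −1], [−3, 4, −2], [1, −4, 2]]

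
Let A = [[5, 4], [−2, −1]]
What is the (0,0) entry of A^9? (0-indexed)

tr A = 4 and det A = 3, so the characteristic polynomial is λ² − (4)λ + (3) with roots 3 and 1.
Eigenvectors give P = [[2, −1], [−1, 1]] with P⁻¹ = [[1, 1], [1, 2]], and A = P·diag(3, 1)·P⁻¹.
Then A^9 = P·diag(19683, 1)·P⁻¹ = [[39366, −1], [−19683, 1]] · [[1, 1], [1, 2]] = [[39365, 39364], [−19682, −19681]].

39365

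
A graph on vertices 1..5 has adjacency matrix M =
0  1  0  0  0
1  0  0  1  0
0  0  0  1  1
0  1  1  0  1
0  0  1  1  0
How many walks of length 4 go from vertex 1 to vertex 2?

The number of length-4 walks from vertex 1 to vertex 2 is entry (1,2) of M^4, where M is the adjacency matrix.
M^2 = [[1, 0, 0, 1, 0], [0, 2, 1, 0, 1], [0, 1, 2, 1, 1], [1, 0, 1, 3, 1], [0, 1, 1, 1, 2]]
M^3 = [[0, 2, 1, 0, 1], [2, 0, 1, 4, 1], [1, 1, 2, 4, 3], [0, 4, 4, 2, 4], [1, 1, 3, 4, 2]]
M^4 = [[2, 0, 1, 4, 1], [0, 6, 5, 2, 5], [1, 5, 7, 6, 6], [4, 2, 6, 12, 6], [1, 5, 6, 6, 7]]

0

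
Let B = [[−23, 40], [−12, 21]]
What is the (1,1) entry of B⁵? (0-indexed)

1221

tr B = −2 and det B = −3, so the characteristic polynomial is λ² − (−2)λ + (−3) with roots 1 and −3.
Eigenvectors give P = [[−5, 2], [−3, 1]] with P⁻¹ = [[1, −2], [3, −5]], and B = P·diag(1, −3)·P⁻¹.
Then B⁵ = P·diag(1, −243)·P⁻¹ = [[−5, −486], [−3, −243]] · [[1, −2], [3, −5]] = [[−1463, 2440], [−732, 1221]].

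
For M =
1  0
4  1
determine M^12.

[[1, 0], [48, 1]]

M = I + N where N = [[0, 0], [4, 0]] is strictly lower-triangular, so N^2 = 0.
(I + N)^12 = I + 12·N = [[1, 0], [48, 1]].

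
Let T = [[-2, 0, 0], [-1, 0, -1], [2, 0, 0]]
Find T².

[[4, 0, 0], [0, 0, 0], [-4, 0, 0]]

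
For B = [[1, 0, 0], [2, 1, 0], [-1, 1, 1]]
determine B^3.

[[1, 0, 0], [6, 1, 0], [3, 3, 1]]

B = I + N where N = [[0, 0, 0], [2, 0, 0], [-1, 1, 0]] is strictly lower-triangular, so N^3 = 0.
(I + N)^3 = I + 3·N + 3·N^2 = [[1, 0, 0], [6, 1, 0], [3, 3, 1]].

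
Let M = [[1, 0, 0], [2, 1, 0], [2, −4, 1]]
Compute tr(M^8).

3

M = I + N where N = [[0, 0, 0], [2, 0, 0], [2, −4, 0]] is strictly lower-triangular, so N^3 = 0.
(I + N)^8 = I + 8·N + 28·N^2 = [[1, 0, 0], [16, 1, 0], [−208, −32, 1]].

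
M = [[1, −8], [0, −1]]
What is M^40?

[[1, 0], [0, 1]]

M² = I (check: tr M = 0 and det M = −1), so M^40 = I since 40 is even.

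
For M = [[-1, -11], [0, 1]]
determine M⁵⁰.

[[1, 0], [0, 1]]

M² = I (check: tr M = 0 and det M = -1), so M⁵⁰ = I since 50 is even.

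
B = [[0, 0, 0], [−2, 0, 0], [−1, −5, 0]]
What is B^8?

[[0, 0, 0], [0, 0, 0], [0, 0, 0]]

B is strictly triangular, hence nilpotent: B^3 = 0, so B^8 = 0.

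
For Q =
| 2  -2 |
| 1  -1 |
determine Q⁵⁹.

[[2, -2], [1, -1]]

Q² = Q (a projection; rank 1, trace 1), so Q⁵⁹ = Q.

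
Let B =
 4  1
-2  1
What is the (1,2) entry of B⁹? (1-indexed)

tr B = 5 and det B = 6, so the characteristic polynomial is λ² − (5)λ + (6) with roots 2 and 3.
Eigenvectors give P = [[1, -1], [-2, 1]] with P⁻¹ = [[-1, -1], [-2, -1]], and B = P·diag(2, 3)·P⁻¹.
Then B⁹ = P·diag(512, 19683)·P⁻¹ = [[512, -19683], [-1024, 19683]] · [[-1, -1], [-2, -1]] = [[38854, 19171], [-38342, -18659]].

19171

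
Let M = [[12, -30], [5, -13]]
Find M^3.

[[78, -210], [35, -97]]

tr M = -1 and det M = -6, so the characteristic polynomial is λ² − (-1)λ + (-6) with roots -3 and 2.
Eigenvectors give P = [[2, 3], [1, 1]] with P⁻¹ = [[-1, 3], [1, -2]], and M = P·diag(-3, 2)·P⁻¹.
Then M^3 = P·diag(-27, 8)·P⁻¹ = [[-54, 24], [-27, 8]] · [[-1, 3], [1, -2]] = [[78, -210], [35, -97]].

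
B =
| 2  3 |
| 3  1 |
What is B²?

[[13, 9], [9, 10]]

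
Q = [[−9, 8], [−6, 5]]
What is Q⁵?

tr Q = −4 and det Q = 3, so the characteristic polynomial is λ² − (−4)λ + (3) with roots −1 and −3.
Eigenvectors give P = [[1, 4], [1, 3]] with P⁻¹ = [[−3, 4], [1, −1]], and Q = P·diag(−1, −3)·P⁻¹.
Then Q⁵ = P·diag(−1, −243)·P⁻¹ = [[−1, −972], [−1, −729]] · [[−3, 4], [1, −1]] = [[−969, 968], [−726, 725]].

[[−969, 968], [−726, 725]]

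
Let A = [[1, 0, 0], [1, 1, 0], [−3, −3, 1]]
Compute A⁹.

[[1, 0, 0], [9, 1, 0], [−135, −27, 1]]

A = I + N where N = [[0, 0, 0], [1, 0, 0], [−3, −3, 0]] is strictly lower-triangular, so N³ = 0.
(I + N)⁹ = I + 9·N + 36·N² = [[1, 0, 0], [9, 1, 0], [−135, −27, 1]].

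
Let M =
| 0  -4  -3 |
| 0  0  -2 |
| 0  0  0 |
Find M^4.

[[0, 0, 0], [0, 0, 0], [0, 0, 0]]

M is strictly triangular, hence nilpotent: M^3 = 0, so M^4 = 0.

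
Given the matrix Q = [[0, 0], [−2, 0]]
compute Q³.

[[0, 0], [0, 0]]

Q is strictly triangular, hence nilpotent: Q² = 0, so Q³ = 0.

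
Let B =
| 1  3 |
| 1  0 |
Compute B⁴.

B² = [[4, 3], [1, 3]]
B³ = [[7, 12], [4, 3]]
B⁴ = [[19, 21], [7, 12]]

[[19, 21], [7, 12]]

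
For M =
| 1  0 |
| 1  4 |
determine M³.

[[1, 0], [21, 64]]

M² = [[1, 0], [5, 16]]
M³ = [[1, 0], [21, 64]]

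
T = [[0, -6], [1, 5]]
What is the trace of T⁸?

tr T = 5 and det T = 6, so the characteristic polynomial is λ² − (5)λ + (6) with roots 3 and 2.
Eigenvectors give P = [[2, 3], [-1, -1]] with P⁻¹ = [[-1, -3], [1, 2]], and T = P·diag(3, 2)·P⁻¹.
Then T⁸ = P·diag(6561, 256)·P⁻¹ = [[13122, 768], [-6561, -256]] · [[-1, -3], [1, 2]] = [[-12354, -37830], [6305, 19171]].

6817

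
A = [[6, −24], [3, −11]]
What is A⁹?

tr A = −5 and det A = 6, so the characteristic polynomial is λ² − (−5)λ + (6) with roots −2 and −3.
Eigenvectors give P = [[3, −8], [1, −3]] with P⁻¹ = [[3, −8], [1, −3]], and A = P·diag(−2, −3)·P⁻¹.
Then A⁹ = P·diag(−512, −19683)·P⁻¹ = [[−1536, 157464], [−512, 59049]] · [[3, −8], [1, −3]] = [[152856, −460104], [57513, −173051]].

[[152856, −460104], [57513, −173051]]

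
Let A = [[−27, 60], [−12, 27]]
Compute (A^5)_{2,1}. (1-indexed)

−972

tr A = 0 and det A = −9, so the characteristic polynomial is λ² − (0)λ + (−9) with roots 3 and −3.
Eigenvectors give P = [[2, 5], [1, 2]] with P⁻¹ = [[−2, 5], [1, −2]], and A = P·diag(3, −3)·P⁻¹.
Then A^5 = P·diag(243, −243)·P⁻¹ = [[486, −1215], [243, −486]] · [[−2, 5], [1, −2]] = [[−2187, 4860], [−972, 2187]].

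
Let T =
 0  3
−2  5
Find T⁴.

[[−114, 195], [−130, 211]]

tr T = 5 and det T = 6, so the characteristic polynomial is λ² − (5)λ + (6) with roots 2 and 3.
Eigenvectors give P = [[−3, 1], [−2, 1]] with P⁻¹ = [[−1, 1], [−2, 3]], and T = P·diag(2, 3)·P⁻¹.
Then T⁴ = P·diag(16, 81)·P⁻¹ = [[−48, 81], [−32, 81]] · [[−1, 1], [−2, 3]] = [[−114, 195], [−130, 211]].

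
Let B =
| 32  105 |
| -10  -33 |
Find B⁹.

tr B = -1 and det B = -6, so the characteristic polynomial is λ² − (-1)λ + (-6) with roots -3 and 2.
Eigenvectors give P = [[3, 7], [-1, -2]] with P⁻¹ = [[-2, -7], [1, 3]], and B = P·diag(-3, 2)·P⁻¹.
Then B⁹ = P·diag(-19683, 512)·P⁻¹ = [[-59049, 3584], [19683, -1024]] · [[-2, -7], [1, 3]] = [[121682, 424095], [-40390, -140853]].

[[121682, 424095], [-40390, -140853]]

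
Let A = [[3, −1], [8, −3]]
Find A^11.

A² = I (check: tr A = 0 and det A = −1), so A^11 = A since 11 is odd.

[[3, −1], [8, −3]]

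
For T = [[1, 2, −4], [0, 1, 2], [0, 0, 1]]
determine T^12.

T = I + N where N = [[0, 2, −4], [0, 0, 2], [0, 0, 0]] is strictly upper-triangular, so N^3 = 0.
(I + N)^12 = I + 12·N + 66·N^2 = [[1, 24, 216], [0, 1, 24], [0, 0, 1]].

[[1, 24, 216], [0, 1, 24], [0, 0, 1]]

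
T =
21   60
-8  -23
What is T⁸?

[[-32799, -98400], [13120, 39361]]

tr T = -2 and det T = -3, so the characteristic polynomial is λ² − (-2)λ + (-3) with roots 1 and -3.
Eigenvectors give P = [[3, -5], [-1, 2]] with P⁻¹ = [[2, 5], [1, 3]], and T = P·diag(1, -3)·P⁻¹.
Then T⁸ = P·diag(1, 6561)·P⁻¹ = [[3, -32805], [-1, 13122]] · [[2, 5], [1, 3]] = [[-32799, -98400], [13120, 39361]].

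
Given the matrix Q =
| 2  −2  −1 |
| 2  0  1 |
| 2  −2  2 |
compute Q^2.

[[−2, −2, −6], [6, −6, 0], [4, −8, 0]]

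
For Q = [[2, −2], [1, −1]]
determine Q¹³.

[[2, −2], [1, −1]]

Q² = Q (a projection; rank 1, trace 1), so Q¹³ = Q.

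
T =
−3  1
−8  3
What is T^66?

T² = I (check: tr T = 0 and det T = −1), so T^66 = I since 66 is even.

[[1, 0], [0, 1]]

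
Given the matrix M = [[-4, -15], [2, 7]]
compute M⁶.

tr M = 3 and det M = 2, so the characteristic polynomial is λ² − (3)λ + (2) with roots 1 and 2.
Eigenvectors give P = [[-3, -5], [1, 2]] with P⁻¹ = [[-2, -5], [1, 3]], and M = P·diag(1, 2)·P⁻¹.
Then M⁶ = P·diag(1, 64)·P⁻¹ = [[-3, -320], [1, 128]] · [[-2, -5], [1, 3]] = [[-314, -945], [126, 379]].

[[-314, -945], [126, 379]]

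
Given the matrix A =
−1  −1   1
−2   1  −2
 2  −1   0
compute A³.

[[−1, −7, 7], [−14, 13, −14], [14, −7, 6]]

A² = [[5, −1, 1], [−4, 5, −4], [0, −3, 4]]
A³ = [[−1, −7, 7], [−14, 13, −14], [14, −7, 6]]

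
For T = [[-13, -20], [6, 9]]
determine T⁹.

[[-118093, -196820], [59046, 98409]]

tr T = -4 and det T = 3, so the characteristic polynomial is λ² − (-4)λ + (3) with roots -3 and -1.
Eigenvectors give P = [[-2, -5], [1, 3]] with P⁻¹ = [[-3, -5], [1, 2]], and T = P·diag(-3, -1)·P⁻¹.
Then T⁹ = P·diag(-19683, -1)·P⁻¹ = [[39366, 5], [-19683, -3]] · [[-3, -5], [1, 2]] = [[-118093, -196820], [59046, 98409]].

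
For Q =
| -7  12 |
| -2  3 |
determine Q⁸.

[[19681, -39360], [6560, -13119]]

tr Q = -4 and det Q = 3, so the characteristic polynomial is λ² − (-4)λ + (3) with roots -1 and -3.
Eigenvectors give P = [[-2, -3], [-1, -1]] with P⁻¹ = [[1, -3], [-1, 2]], and Q = P·diag(-1, -3)·P⁻¹.
Then Q⁸ = P·diag(1, 6561)·P⁻¹ = [[-2, -19683], [-1, -6561]] · [[1, -3], [-1, 2]] = [[19681, -39360], [6560, -13119]].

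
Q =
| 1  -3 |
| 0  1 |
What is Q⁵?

Q = I + N where N = [[0, -3], [0, 0]] is strictly upper-triangular, so N² = 0.
(I + N)⁵ = I + 5·N = [[1, -15], [0, 1]].

[[1, -15], [0, 1]]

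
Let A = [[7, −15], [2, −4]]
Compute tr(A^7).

129

tr A = 3 and det A = 2, so the characteristic polynomial is λ² − (3)λ + (2) with roots 2 and 1.
Eigenvectors give P = [[−3, 5], [−1, 2]] with P⁻¹ = [[−2, 5], [−1, 3]], and A = P·diag(2, 1)·P⁻¹.
Then A^7 = P·diag(128, 1)·P⁻¹ = [[−384, 5], [−128, 2]] · [[−2, 5], [−1, 3]] = [[763, −1905], [254, −634]].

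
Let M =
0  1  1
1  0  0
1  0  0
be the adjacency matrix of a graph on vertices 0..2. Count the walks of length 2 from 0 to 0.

2

The number of length-2 walks from vertex 0 to vertex 0 is entry (0,0) of M², where M is the adjacency matrix.
M² = [[2, 0, 0], [0, 1, 1], [0, 1, 1]]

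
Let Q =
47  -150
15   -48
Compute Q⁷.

[[20963, -69450], [6945, -23022]]

tr Q = -1 and det Q = -6, so the characteristic polynomial is λ² − (-1)λ + (-6) with roots 2 and -3.
Eigenvectors give P = [[10, 3], [3, 1]] with P⁻¹ = [[1, -3], [-3, 10]], and Q = P·diag(2, -3)·P⁻¹.
Then Q⁷ = P·diag(128, -2187)·P⁻¹ = [[1280, -6561], [384, -2187]] · [[1, -3], [-3, 10]] = [[20963, -69450], [6945, -23022]].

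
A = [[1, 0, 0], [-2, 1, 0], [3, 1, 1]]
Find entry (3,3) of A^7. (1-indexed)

1

A = I + N where N = [[0, 0, 0], [-2, 0, 0], [3, 1, 0]] is strictly lower-triangular, so N^3 = 0.
(I + N)^7 = I + 7·N + 21·N^2 = [[1, 0, 0], [-14, 1, 0], [-21, 7, 1]].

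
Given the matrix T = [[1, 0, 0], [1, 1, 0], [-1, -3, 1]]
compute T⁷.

T = I + N where N = [[0, 0, 0], [1, 0, 0], [-1, -3, 0]] is strictly lower-triangular, so N³ = 0.
(I + N)⁷ = I + 7·N + 21·N² = [[1, 0, 0], [7, 1, 0], [-70, -21, 1]].

[[1, 0, 0], [7, 1, 0], [-70, -21, 1]]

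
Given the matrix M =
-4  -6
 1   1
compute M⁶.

tr M = -3 and det M = 2, so the characteristic polynomial is λ² − (-3)λ + (2) with roots -2 and -1.
Eigenvectors give P = [[-3, -2], [1, 1]] with P⁻¹ = [[-1, -2], [1, 3]], and M = P·diag(-2, -1)·P⁻¹.
Then M⁶ = P·diag(64, 1)·P⁻¹ = [[-192, -2], [64, 1]] · [[-1, -2], [1, 3]] = [[190, 378], [-63, -125]].

[[190, 378], [-63, -125]]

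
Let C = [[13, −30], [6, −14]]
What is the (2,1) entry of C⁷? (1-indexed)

tr C = −1 and det C = −2, so the characteristic polynomial is λ² − (−1)λ + (−2) with roots 1 and −2.
Eigenvectors give P = [[5, 2], [2, 1]] with P⁻¹ = [[1, −2], [−2, 5]], and C = P·diag(1, −2)·P⁻¹.
Then C⁷ = P·diag(1, −128)·P⁻¹ = [[5, −256], [2, −128]] · [[1, −2], [−2, 5]] = [[517, −1290], [258, −644]].

258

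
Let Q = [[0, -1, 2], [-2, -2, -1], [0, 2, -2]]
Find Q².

[[2, 6, -3], [4, 4, 0], [-4, -8, 2]]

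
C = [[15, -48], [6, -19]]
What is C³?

tr C = -4 and det C = 3, so the characteristic polynomial is λ² − (-4)λ + (3) with roots -3 and -1.
Eigenvectors give P = [[-8, 3], [-3, 1]] with P⁻¹ = [[1, -3], [3, -8]], and C = P·diag(-3, -1)·P⁻¹.
Then C³ = P·diag(-27, -1)·P⁻¹ = [[216, -3], [81, -1]] · [[1, -3], [3, -8]] = [[207, -624], [78, -235]].

[[207, -624], [78, -235]]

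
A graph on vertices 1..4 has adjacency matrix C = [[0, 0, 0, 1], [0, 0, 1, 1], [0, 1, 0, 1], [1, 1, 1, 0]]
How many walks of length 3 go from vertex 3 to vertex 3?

2

The number of length-3 walks from vertex 3 to vertex 3 is entry (3,3) of C³, where C is the adjacency matrix.
C² = [[1, 1, 1, 0], [1, 2, 1, 1], [1, 1, 2, 1], [0, 1, 1, 3]]
C³ = [[0, 1, 1, 3], [1, 2, 3, 4], [1, 3, 2, 4], [3, 4, 4, 2]]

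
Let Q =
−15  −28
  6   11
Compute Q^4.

tr Q = −4 and det Q = 3, so the characteristic polynomial is λ² − (−4)λ + (3) with roots −3 and −1.
Eigenvectors give P = [[7, −2], [−3, 1]] with P⁻¹ = [[1, 2], [3, 7]], and Q = P·diag(−3, −1)·P⁻¹.
Then Q^4 = P·diag(81, 1)·P⁻¹ = [[567, −2], [−243, 1]] · [[1, 2], [3, 7]] = [[561, 1120], [−240, −479]].

[[561, 1120], [−240, −479]]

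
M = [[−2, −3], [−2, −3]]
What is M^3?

[[−50, −75], [−50, −75]]

M^2 = [[10, 15], [10, 15]]
M^3 = [[−50, −75], [−50, −75]]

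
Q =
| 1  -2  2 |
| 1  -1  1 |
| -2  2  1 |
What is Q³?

[[-5, 10, -4], [-5, 7, -1], [4, -2, -1]]

Q² = [[-5, 4, 2], [-2, 1, 2], [-2, 4, -1]]
Q³ = [[-5, 10, -4], [-5, 7, -1], [4, -2, -1]]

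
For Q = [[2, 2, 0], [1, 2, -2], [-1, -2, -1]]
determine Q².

[[6, 8, -4], [6, 10, -2], [-3, -4, 5]]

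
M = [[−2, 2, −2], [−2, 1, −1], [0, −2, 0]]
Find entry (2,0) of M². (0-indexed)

4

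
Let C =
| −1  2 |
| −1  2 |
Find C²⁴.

[[−1, 2], [−1, 2]]

C² = C (a projection; rank 1, trace 1), so C²⁴ = C.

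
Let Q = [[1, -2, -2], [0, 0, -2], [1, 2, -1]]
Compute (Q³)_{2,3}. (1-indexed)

10

Q² = [[-1, -6, 4], [-2, -4, 2], [0, -4, -5]]
Q³ = [[3, 10, 10], [0, 8, 10], [-5, -10, 13]]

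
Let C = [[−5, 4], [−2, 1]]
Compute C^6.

tr C = −4 and det C = 3, so the characteristic polynomial is λ² − (−4)λ + (3) with roots −1 and −3.
Eigenvectors give P = [[1, 2], [1, 1]] with P⁻¹ = [[−1, 2], [1, −1]], and C = P·diag(−1, −3)·P⁻¹.
Then C^6 = P·diag(1, 729)·P⁻¹ = [[1, 1458], [1, 729]] · [[−1, 2], [1, −1]] = [[1457, −1456], [728, −727]].

[[1457, −1456], [728, −727]]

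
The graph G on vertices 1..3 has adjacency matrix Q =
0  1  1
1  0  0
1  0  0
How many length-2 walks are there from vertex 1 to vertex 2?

0

The number of length-2 walks from vertex 1 to vertex 2 is entry (1,2) of Q^2, where Q is the adjacency matrix.
Q^2 = [[2, 0, 0], [0, 1, 1], [0, 1, 1]]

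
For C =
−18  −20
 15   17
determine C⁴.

[[276, 260], [−195, −179]]

tr C = −1 and det C = −6, so the characteristic polynomial is λ² − (−1)λ + (−6) with roots 2 and −3.
Eigenvectors give P = [[−1, 4], [1, −3]] with P⁻¹ = [[3, 4], [1, 1]], and C = P·diag(2, −3)·P⁻¹.
Then C⁴ = P·diag(16, 81)·P⁻¹ = [[−16, 324], [16, −243]] · [[3, 4], [1, 1]] = [[276, 260], [−195, −179]].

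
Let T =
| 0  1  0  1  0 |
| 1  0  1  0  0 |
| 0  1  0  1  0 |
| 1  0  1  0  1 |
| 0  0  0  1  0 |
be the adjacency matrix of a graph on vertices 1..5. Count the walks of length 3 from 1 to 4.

5

The number of length-3 walks from vertex 1 to vertex 4 is entry (1,4) of T^3, where T is the adjacency matrix.
T^2 = [[2, 0, 2, 0, 1], [0, 2, 0, 2, 0], [2, 0, 2, 0, 1], [0, 2, 0, 3, 0], [1, 0, 1, 0, 1]]
T^3 = [[0, 4, 0, 5, 0], [4, 0, 4, 0, 2], [0, 4, 0, 5, 0], [5, 0, 5, 0, 3], [0, 2, 0, 3, 0]]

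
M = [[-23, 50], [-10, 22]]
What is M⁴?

[[341, -650], [130, -244]]

tr M = -1 and det M = -6, so the characteristic polynomial is λ² − (-1)λ + (-6) with roots 2 and -3.
Eigenvectors give P = [[2, 5], [1, 2]] with P⁻¹ = [[-2, 5], [1, -2]], and M = P·diag(2, -3)·P⁻¹.
Then M⁴ = P·diag(16, 81)·P⁻¹ = [[32, 405], [16, 162]] · [[-2, 5], [1, -2]] = [[341, -650], [130, -244]].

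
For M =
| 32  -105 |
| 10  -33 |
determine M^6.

[[-3926, 13965], [-1330, 4719]]

tr M = -1 and det M = -6, so the characteristic polynomial is λ² − (-1)λ + (-6) with roots -3 and 2.
Eigenvectors give P = [[-3, -7], [-1, -2]] with P⁻¹ = [[2, -7], [-1, 3]], and M = P·diag(-3, 2)·P⁻¹.
Then M^6 = P·diag(729, 64)·P⁻¹ = [[-2187, -448], [-729, -128]] · [[2, -7], [-1, 3]] = [[-3926, 13965], [-1330, 4719]].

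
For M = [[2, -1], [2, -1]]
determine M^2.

[[2, -1], [2, -1]]

M² = M (a projection; rank 1, trace 1), so M^2 = M.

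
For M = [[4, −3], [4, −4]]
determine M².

[[4, 0], [0, 4]]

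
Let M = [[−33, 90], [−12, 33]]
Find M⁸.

[[6561, 0], [0, 6561]]

tr M = 0 and det M = −9, so the characteristic polynomial is λ² − (0)λ + (−9) with roots 3 and −3.
Eigenvectors give P = [[−5, 3], [−2, 1]] with P⁻¹ = [[1, −3], [2, −5]], and M = P·diag(3, −3)·P⁻¹.
Then M⁸ = P·diag(6561, 6561)·P⁻¹ = [[−32805, 19683], [−13122, 6561]] · [[1, −3], [2, −5]] = [[6561, 0], [0, 6561]].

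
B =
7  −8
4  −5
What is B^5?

tr B = 2 and det B = −3, so the characteristic polynomial is λ² − (2)λ + (−3) with roots −1 and 3.
Eigenvectors give P = [[1, 2], [1, 1]] with P⁻¹ = [[−1, 2], [1, −1]], and B = P·diag(−1, 3)·P⁻¹.
Then B^5 = P·diag(−1, 243)·P⁻¹ = [[−1, 486], [−1, 243]] · [[−1, 2], [1, −1]] = [[487, −488], [244, −245]].

[[487, −488], [244, −245]]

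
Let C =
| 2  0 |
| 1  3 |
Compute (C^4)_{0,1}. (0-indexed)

0

tr C = 5 and det C = 6, so the characteristic polynomial is λ² − (5)λ + (6) with roots 3 and 2.
Eigenvectors give P = [[0, -1], [1, 1]] with P⁻¹ = [[1, 1], [-1, 0]], and C = P·diag(3, 2)·P⁻¹.
Then C^4 = P·diag(81, 16)·P⁻¹ = [[0, -16], [81, 16]] · [[1, 1], [-1, 0]] = [[16, 0], [65, 81]].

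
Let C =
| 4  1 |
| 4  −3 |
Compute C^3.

[[84, 17], [68, −35]]

C^2 = [[20, 1], [4, 13]]
C^3 = [[84, 17], [68, −35]]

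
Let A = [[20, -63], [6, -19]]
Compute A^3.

tr A = 1 and det A = -2, so the characteristic polynomial is λ² − (1)λ + (-2) with roots -1 and 2.
Eigenvectors give P = [[3, -7], [1, -2]] with P⁻¹ = [[-2, 7], [-1, 3]], and A = P·diag(-1, 2)·P⁻¹.
Then A^3 = P·diag(-1, 8)·P⁻¹ = [[-3, -56], [-1, -16]] · [[-2, 7], [-1, 3]] = [[62, -189], [18, -55]].

[[62, -189], [18, -55]]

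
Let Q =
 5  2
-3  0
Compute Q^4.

tr Q = 5 and det Q = 6, so the characteristic polynomial is λ² − (5)λ + (6) with roots 2 and 3.
Eigenvectors give P = [[-2, -1], [3, 1]] with P⁻¹ = [[1, 1], [-3, -2]], and Q = P·diag(2, 3)·P⁻¹.
Then Q^4 = P·diag(16, 81)·P⁻¹ = [[-32, -81], [48, 81]] · [[1, 1], [-3, -2]] = [[211, 130], [-195, -114]].

[[211, 130], [-195, -114]]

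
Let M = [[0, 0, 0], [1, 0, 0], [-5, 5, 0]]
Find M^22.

M is strictly triangular, hence nilpotent: M^3 = 0, so M^22 = 0.

[[0, 0, 0], [0, 0, 0], [0, 0, 0]]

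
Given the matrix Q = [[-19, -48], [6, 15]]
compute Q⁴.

[[721, 1920], [-240, -639]]

tr Q = -4 and det Q = 3, so the characteristic polynomial is λ² − (-4)λ + (3) with roots -3 and -1.
Eigenvectors give P = [[3, -8], [-1, 3]] with P⁻¹ = [[3, 8], [1, 3]], and Q = P·diag(-3, -1)·P⁻¹.
Then Q⁴ = P·diag(81, 1)·P⁻¹ = [[243, -8], [-81, 3]] · [[3, 8], [1, 3]] = [[721, 1920], [-240, -639]].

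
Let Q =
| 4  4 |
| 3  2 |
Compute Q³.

Q² = [[28, 24], [18, 16]]
Q³ = [[184, 160], [120, 104]]

[[184, 160], [120, 104]]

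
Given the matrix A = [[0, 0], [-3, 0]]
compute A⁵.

[[0, 0], [0, 0]]

A is strictly triangular, hence nilpotent: A² = 0, so A⁵ = 0.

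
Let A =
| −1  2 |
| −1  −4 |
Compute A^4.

[[−49, −130], [65, 146]]

tr A = −5 and det A = 6, so the characteristic polynomial is λ² − (−5)λ + (6) with roots −2 and −3.
Eigenvectors give P = [[2, −1], [−1, 1]] with P⁻¹ = [[1, 1], [1, 2]], and A = P·diag(−2, −3)·P⁻¹.
Then A^4 = P·diag(16, 81)·P⁻¹ = [[32, −81], [−16, 81]] · [[1, 1], [1, 2]] = [[−49, −130], [65, 146]].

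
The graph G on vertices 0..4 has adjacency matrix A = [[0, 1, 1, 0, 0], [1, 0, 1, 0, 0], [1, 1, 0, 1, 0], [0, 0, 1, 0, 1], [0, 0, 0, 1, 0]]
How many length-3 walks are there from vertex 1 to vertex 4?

1

The number of length-3 walks from vertex 1 to vertex 4 is entry (1,4) of A^3, where A is the adjacency matrix.
A^2 = [[2, 1, 1, 1, 0], [1, 2, 1, 1, 0], [1, 1, 3, 0, 1], [1, 1, 0, 2, 0], [0, 0, 1, 0, 1]]
A^3 = [[2, 3, 4, 1, 1], [3, 2, 4, 1, 1], [4, 4, 2, 4, 0], [1, 1, 4, 0, 2], [1, 1, 0, 2, 0]]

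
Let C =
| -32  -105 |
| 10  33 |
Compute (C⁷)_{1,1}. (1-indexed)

tr C = 1 and det C = -6, so the characteristic polynomial is λ² − (1)λ + (-6) with roots 3 and -2.
Eigenvectors give P = [[3, 7], [-1, -2]] with P⁻¹ = [[-2, -7], [1, 3]], and C = P·diag(3, -2)·P⁻¹.
Then C⁷ = P·diag(2187, -128)·P⁻¹ = [[6561, -896], [-2187, 256]] · [[-2, -7], [1, 3]] = [[-14018, -48615], [4630, 16077]].

-14018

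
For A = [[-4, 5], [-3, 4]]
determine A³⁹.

[[-4, 5], [-3, 4]]

A² = I (check: tr A = 0 and det A = -1), so A³⁹ = A since 39 is odd.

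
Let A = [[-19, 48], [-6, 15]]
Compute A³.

[[-235, 624], [-78, 207]]

tr A = -4 and det A = 3, so the characteristic polynomial is λ² − (-4)λ + (3) with roots -3 and -1.
Eigenvectors give P = [[-3, 8], [-1, 3]] with P⁻¹ = [[-3, 8], [-1, 3]], and A = P·diag(-3, -1)·P⁻¹.
Then A³ = P·diag(-27, -1)·P⁻¹ = [[81, -8], [27, -3]] · [[-3, 8], [-1, 3]] = [[-235, 624], [-78, 207]].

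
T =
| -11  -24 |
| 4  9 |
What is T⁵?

tr T = -2 and det T = -3, so the characteristic polynomial is λ² − (-2)λ + (-3) with roots 1 and -3.
Eigenvectors give P = [[-2, -3], [1, 1]] with P⁻¹ = [[1, 3], [-1, -2]], and T = P·diag(1, -3)·P⁻¹.
Then T⁵ = P·diag(1, -243)·P⁻¹ = [[-2, 729], [1, -243]] · [[1, 3], [-1, -2]] = [[-731, -1464], [244, 489]].

[[-731, -1464], [244, 489]]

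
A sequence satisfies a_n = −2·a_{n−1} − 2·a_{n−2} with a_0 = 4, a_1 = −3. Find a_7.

With companion matrix B = [[−2, −2], [1, 0]], [a_n, a_{n−1}]ᵀ = B·[a_{n−1}, a_{n−2}]ᵀ, so [a_7, a_6]ᵀ = B⁶·[a_1, a_0]ᵀ.
B⁶ = [[−8, −16], [8, 8]], giving [a_7, a_6]ᵀ = [[−40], [8]].

−40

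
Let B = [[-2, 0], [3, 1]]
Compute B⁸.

[[256, 0], [-255, 1]]

tr B = -1 and det B = -2, so the characteristic polynomial is λ² − (-1)λ + (-2) with roots 1 and -2.
Eigenvectors give P = [[0, -1], [1, 1]] with P⁻¹ = [[1, 1], [-1, 0]], and B = P·diag(1, -2)·P⁻¹.
Then B⁸ = P·diag(1, 256)·P⁻¹ = [[0, -256], [1, 256]] · [[1, 1], [-1, 0]] = [[256, 0], [-255, 1]].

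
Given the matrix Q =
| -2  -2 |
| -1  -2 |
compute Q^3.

Q^2 = [[6, 8], [4, 6]]
Q^3 = [[-20, -28], [-14, -20]]

[[-20, -28], [-14, -20]]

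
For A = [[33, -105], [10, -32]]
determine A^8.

tr A = 1 and det A = -6, so the characteristic polynomial is λ² − (1)λ + (-6) with roots -2 and 3.
Eigenvectors give P = [[3, 7], [1, 2]] with P⁻¹ = [[-2, 7], [1, -3]], and A = P·diag(-2, 3)·P⁻¹.
Then A^8 = P·diag(256, 6561)·P⁻¹ = [[768, 45927], [256, 13122]] · [[-2, 7], [1, -3]] = [[44391, -132405], [12610, -37574]].

[[44391, -132405], [12610, -37574]]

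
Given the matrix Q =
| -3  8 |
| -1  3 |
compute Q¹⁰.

Q² = I (check: tr Q = 0 and det Q = -1), so Q¹⁰ = I since 10 is even.

[[1, 0], [0, 1]]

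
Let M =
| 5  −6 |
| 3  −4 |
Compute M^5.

[[65, −66], [33, −34]]

tr M = 1 and det M = −2, so the characteristic polynomial is λ² − (1)λ + (−2) with roots −1 and 2.
Eigenvectors give P = [[−1, 2], [−1, 1]] with P⁻¹ = [[1, −2], [1, −1]], and M = P·diag(−1, 2)·P⁻¹.
Then M^5 = P·diag(−1, 32)·P⁻¹ = [[1, 64], [1, 32]] · [[1, −2], [1, −1]] = [[65, −66], [33, −34]].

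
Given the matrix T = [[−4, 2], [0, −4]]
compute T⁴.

[[256, −512], [0, 256]]

T² = [[16, −16], [0, 16]]
T³ = [[−64, 96], [0, −64]]
T⁴ = [[256, −512], [0, 256]]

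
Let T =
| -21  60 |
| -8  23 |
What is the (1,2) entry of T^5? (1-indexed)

tr T = 2 and det T = -3, so the characteristic polynomial is λ² − (2)λ + (-3) with roots -1 and 3.
Eigenvectors give P = [[3, -5], [1, -2]] with P⁻¹ = [[2, -5], [1, -3]], and T = P·diag(-1, 3)·P⁻¹.
Then T^5 = P·diag(-1, 243)·P⁻¹ = [[-3, -1215], [-1, -486]] · [[2, -5], [1, -3]] = [[-1221, 3660], [-488, 1463]].

3660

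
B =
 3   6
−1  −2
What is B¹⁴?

[[3, 6], [−1, −2]]

B² = B (a projection; rank 1, trace 1), so B¹⁴ = B.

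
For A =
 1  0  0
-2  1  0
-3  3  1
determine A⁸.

A = I + N where N = [[0, 0, 0], [-2, 0, 0], [-3, 3, 0]] is strictly lower-triangular, so N³ = 0.
(I + N)⁸ = I + 8·N + 28·N² = [[1, 0, 0], [-16, 1, 0], [-192, 24, 1]].

[[1, 0, 0], [-16, 1, 0], [-192, 24, 1]]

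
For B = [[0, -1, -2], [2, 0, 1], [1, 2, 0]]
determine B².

[[-4, -4, -1], [1, 0, -4], [4, -1, 0]]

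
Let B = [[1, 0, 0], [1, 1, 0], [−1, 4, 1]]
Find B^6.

B = I + N where N = [[0, 0, 0], [1, 0, 0], [−1, 4, 0]] is strictly lower-triangular, so N^3 = 0.
(I + N)^6 = I + 6·N + 15·N^2 = [[1, 0, 0], [6, 1, 0], [54, 24, 1]].

[[1, 0, 0], [6, 1, 0], [54, 24, 1]]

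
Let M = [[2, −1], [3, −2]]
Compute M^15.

M² = I (check: tr M = 0 and det M = −1), so M^15 = M since 15 is odd.

[[2, −1], [3, −2]]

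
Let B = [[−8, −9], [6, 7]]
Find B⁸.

[[766, 765], [−510, −509]]

tr B = −1 and det B = −2, so the characteristic polynomial is λ² − (−1)λ + (−2) with roots −2 and 1.
Eigenvectors give P = [[3, −1], [−2, 1]] with P⁻¹ = [[1, 1], [2, 3]], and B = P·diag(−2, 1)·P⁻¹.
Then B⁸ = P·diag(256, 1)·P⁻¹ = [[768, −1], [−512, 1]] · [[1, 1], [2, 3]] = [[766, 765], [−510, −509]].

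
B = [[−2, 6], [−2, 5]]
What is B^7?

tr B = 3 and det B = 2, so the characteristic polynomial is λ² − (3)λ + (2) with roots 1 and 2.
Eigenvectors give P = [[2, 3], [1, 2]] with P⁻¹ = [[2, −3], [−1, 2]], and B = P·diag(1, 2)·P⁻¹.
Then B^7 = P·diag(1, 128)·P⁻¹ = [[2, 384], [1, 256]] · [[2, −3], [−1, 2]] = [[−380, 762], [−254, 509]].

[[−380, 762], [−254, 509]]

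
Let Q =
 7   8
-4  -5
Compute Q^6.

tr Q = 2 and det Q = -3, so the characteristic polynomial is λ² − (2)λ + (-3) with roots 3 and -1.
Eigenvectors give P = [[-2, -1], [1, 1]] with P⁻¹ = [[-1, -1], [1, 2]], and Q = P·diag(3, -1)·P⁻¹.
Then Q^6 = P·diag(729, 1)·P⁻¹ = [[-1458, -1], [729, 1]] · [[-1, -1], [1, 2]] = [[1457, 1456], [-728, -727]].

[[1457, 1456], [-728, -727]]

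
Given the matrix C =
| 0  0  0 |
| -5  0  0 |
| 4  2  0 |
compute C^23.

[[0, 0, 0], [0, 0, 0], [0, 0, 0]]

C is strictly triangular, hence nilpotent: C^3 = 0, so C^23 = 0.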